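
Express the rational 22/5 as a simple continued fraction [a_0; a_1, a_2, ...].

Run the Euclidean algorithm on 22 and 5; the successive quotients are the partial quotients a_0, a_1, ... (each step inverts the fractional part left over by the previous one):
  22 = 4*5 + 2, so a_0 = 4.
  5 = 2*2 + 1, so a_1 = 2.
  2 = 2*1 + 0, so a_2 = 2.
The remainder reaches 0 after 3 divisions, so the expansion has 3 partial quotients, read off in order.

[4; 2, 2]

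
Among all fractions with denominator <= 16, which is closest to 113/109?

17/16

Expand x = 113/109 as a continued fraction with the Euclidean algorithm:
  113 = 1*109 + 4, so a_0 = 1.
  109 = 27*4 + 1, so a_1 = 27.
  4 = 4*1 + 0, so a_2 = 4.
so x = [1; 27, 4].
Convergents (p_i = a_i*p_{i-1} + p_{i-2}, q_i = a_i*q_{i-1} + q_{i-2} with p_{-2}=0, p_{-1}=1, q_{-2}=1, q_{-1}=0), until the denominator exceeds 16:
  i=0: a_0=1, p_0 = 1*1 + 0 = 1, q_0 = 1*0 + 1 = 1.
  i=1: a_1=27, p_1 = 27*1 + 1 = 28, q_1 = 27*1 + 0 = 27.
q_1 = 27 > 16, so the last convergent with denominator <= 16 is p_0/q_0 = 1/1.
The closest fraction with denominator <= 16 is either p_0/q_0 or the intermediate fraction (k*p_0 + p_{-1})/(k*q_0 + q_{-1}) with the largest k >= 1 whose denominator stays <= 16; these approach x as k grows, and every other convergent or intermediate fraction in range is farther away.
Largest k: floor((16 - q_{-1})/q_0) = floor((16 - 0)/1) = 16 (using the seeds p_{-1} = 1, q_{-1} = 0).
That gives (16*1 + 1)/(16*1 + 0) = 17/16.
Compare the errors: |x - 1/1| = |113*1 - 1*109|/(109*1) = 4/109, and |x - 17/16| = |113*16 - 17*109|/(109*16) = 45/1744.
Cross-multiplying, 45*109 = 4905 < 6976 = 4*1744, so 45/1744 is smaller: the intermediate fraction 17/16 is closer to x than 1/1.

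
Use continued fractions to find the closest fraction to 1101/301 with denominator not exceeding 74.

139/38

Expand x = 1101/301 as a continued fraction with the Euclidean algorithm:
  1101 = 3*301 + 198, so a_0 = 3.
  301 = 1*198 + 103, so a_1 = 1.
  198 = 1*103 + 95, so a_2 = 1.
  103 = 1*95 + 8, so a_3 = 1.
  95 = 11*8 + 7, so a_4 = 11.
  8 = 1*7 + 1, so a_5 = 1.
  7 = 7*1 + 0, so a_6 = 7.
so x = [3; 1, 1, 1, 11, 1, 7].
Convergents (p_i = a_i*p_{i-1} + p_{i-2}, q_i = a_i*q_{i-1} + q_{i-2} with p_{-2}=0, p_{-1}=1, q_{-2}=1, q_{-1}=0), until the denominator exceeds 74:
  i=0: a_0=3, p_0 = 3*1 + 0 = 3, q_0 = 3*0 + 1 = 1.
  i=1: a_1=1, p_1 = 1*3 + 1 = 4, q_1 = 1*1 + 0 = 1.
  i=2: a_2=1, p_2 = 1*4 + 3 = 7, q_2 = 1*1 + 1 = 2.
  i=3: a_3=1, p_3 = 1*7 + 4 = 11, q_3 = 1*2 + 1 = 3.
  i=4: a_4=11, p_4 = 11*11 + 7 = 128, q_4 = 11*3 + 2 = 35.
  i=5: a_5=1, p_5 = 1*128 + 11 = 139, q_5 = 1*35 + 3 = 38.
  i=6: a_6=7, p_6 = 7*139 + 128 = 1101, q_6 = 7*38 + 35 = 301.
q_6 = 301 > 74, so the last convergent with denominator <= 74 is p_5/q_5 = 139/38.
The closest fraction with denominator <= 74 is either p_5/q_5 or the intermediate fraction (k*p_5 + p_4)/(k*q_5 + q_4) with the largest k >= 1 whose denominator stays <= 74; these approach x as k grows, and every other convergent or intermediate fraction in range is farther away.
Largest k: floor((74 - q_4)/q_5) = floor((74 - 35)/38) = 1.
That gives (1*139 + 128)/(1*38 + 35) = 267/73.
Compare the errors: |x - 139/38| = |1101*38 - 139*301|/(301*38) = 1/11438, and |x - 267/73| = |1101*73 - 267*301|/(301*73) = 6/21973.
Cross-multiplying, 1*21973 = 21973 < 68628 = 6*11438, so 1/11438 is smaller: the convergent 139/38 is closer to x than 267/73.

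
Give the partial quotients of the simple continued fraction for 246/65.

Run the Euclidean algorithm on 246 and 65; the successive quotients are the partial quotients a_0, a_1, ... (each step inverts the fractional part left over by the previous one):
  246 = 3*65 + 51, so a_0 = 3.
  65 = 1*51 + 14, so a_1 = 1.
  51 = 3*14 + 9, so a_2 = 3.
  14 = 1*9 + 5, so a_3 = 1.
  9 = 1*5 + 4, so a_4 = 1.
  5 = 1*4 + 1, so a_5 = 1.
  4 = 4*1 + 0, so a_6 = 4.
The remainder reaches 0 after 7 divisions, so the expansion has 7 partial quotients, read off in order.

[3; 1, 3, 1, 1, 1, 4]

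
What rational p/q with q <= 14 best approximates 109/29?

15/4

Expand x = 109/29 as a continued fraction with the Euclidean algorithm:
  109 = 3*29 + 22, so a_0 = 3.
  29 = 1*22 + 7, so a_1 = 1.
  22 = 3*7 + 1, so a_2 = 3.
  7 = 7*1 + 0, so a_3 = 7.
so x = [3; 1, 3, 7].
Convergents (p_i = a_i*p_{i-1} + p_{i-2}, q_i = a_i*q_{i-1} + q_{i-2} with p_{-2}=0, p_{-1}=1, q_{-2}=1, q_{-1}=0), until the denominator exceeds 14:
  i=0: a_0=3, p_0 = 3*1 + 0 = 3, q_0 = 3*0 + 1 = 1.
  i=1: a_1=1, p_1 = 1*3 + 1 = 4, q_1 = 1*1 + 0 = 1.
  i=2: a_2=3, p_2 = 3*4 + 3 = 15, q_2 = 3*1 + 1 = 4.
  i=3: a_3=7, p_3 = 7*15 + 4 = 109, q_3 = 7*4 + 1 = 29.
q_3 = 29 > 14, so the last convergent with denominator <= 14 is p_2/q_2 = 15/4.
The closest fraction with denominator <= 14 is either p_2/q_2 or the intermediate fraction (k*p_2 + p_1)/(k*q_2 + q_1) with the largest k >= 1 whose denominator stays <= 14; these approach x as k grows, and every other convergent or intermediate fraction in range is farther away.
Largest k: floor((14 - q_1)/q_2) = floor((14 - 1)/4) = 3.
That gives (3*15 + 4)/(3*4 + 1) = 49/13.
Compare the errors: |x - 15/4| = |109*4 - 15*29|/(29*4) = 1/116, and |x - 49/13| = |109*13 - 49*29|/(29*13) = 4/377.
Cross-multiplying, 1*377 = 377 < 464 = 4*116, so 1/116 is smaller: the convergent 15/4 is closer to x than 49/13.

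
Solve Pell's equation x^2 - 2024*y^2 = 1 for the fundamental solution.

First expand sqrt(2024) as a continued fraction. With x_i = (sqrt(2024) + m_i)/d_i and (m_0, d_0) = (0, 1): a_0 = floor(sqrt(2024)) = 44, since 44^2 = 1936 <= 2024 < 2025 = 45^2.
Iterate m_{i+1} = d_i*a_i - m_i, d_{i+1} = (2024 - m_{i+1}^2)/d_i, a_{i+1} = floor((a_0 + m_{i+1})/d_{i+1}):
  m_1 = 1*44 - 0 = 44, d_1 = (2024 - 44^2)/1 = 88/1 = 88, a_1 = floor((44 + 44)/88) = 1.
  m_2 = 88*1 - 44 = 44, d_2 = (2024 - 44^2)/88 = 88/88 = 1, a_2 = floor((44 + 44)/1) = 88.
  m_3 = 1*88 - 44 = 44, d_3 = (2024 - 44^2)/1 = 88/1 = 88: (m_3, d_3) = (m_1, d_1) = (44, 88), so from here the quotients repeat a_1, a_2; the period length is 2.
So sqrt(2024) = [44; (1, 88)] with period length k = 2.
k is even, so the fundamental solution of x^2 - 2024y^2 = 1 is (p_{k-1}, q_{k-1}) = (p_1, q_1); compute convergents through index 1.
Convergents (p_i = a_i*p_{i-1} + p_{i-2}, q_i = a_i*q_{i-1} + q_{i-2} with p_{-2}=0, p_{-1}=1, q_{-2}=1, q_{-1}=0):
  i=0: a_0=44, p_0 = 44*1 + 0 = 44, q_0 = 44*0 + 1 = 1.
  i=1: a_1=1, p_1 = 1*44 + 1 = 45, q_1 = 1*1 + 0 = 1.
Check: 45^2 - 2024*1^2 = 2025 - 2024 = 1, so (x, y) = (45, 1) solves the equation, and by the theorem it is the least positive solution.

(x, y) = (45, 1)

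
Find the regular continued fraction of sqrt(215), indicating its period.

[14; (1, 1, 1, 28)]

Write x_i = (sqrt(215) + m_i)/d_i with (m_0, d_0) = (0, 1). a_0 = floor(sqrt(215)) = 14, since 14^2 = 196 <= 215 < 225 = 15^2.
Iterate m_{i+1} = d_i*a_i - m_i, d_{i+1} = (215 - m_{i+1}^2)/d_i, a_{i+1} = floor((a_0 + m_{i+1})/d_{i+1}):
  m_1 = 1*14 - 0 = 14, d_1 = (215 - 14^2)/1 = 19/1 = 19, a_1 = floor((14 + 14)/19) = 1.
  m_2 = 19*1 - 14 = 5, d_2 = (215 - 5^2)/19 = 190/19 = 10, a_2 = floor((14 + 5)/10) = 1.
  m_3 = 10*1 - 5 = 5, d_3 = (215 - 5^2)/10 = 190/10 = 19, a_3 = floor((14 + 5)/19) = 1.
  m_4 = 19*1 - 5 = 14, d_4 = (215 - 14^2)/19 = 19/19 = 1, a_4 = floor((14 + 14)/1) = 28.
  m_5 = 1*28 - 14 = 14, d_5 = (215 - 14^2)/1 = 19/1 = 19: (m_5, d_5) = (m_1, d_1) = (14, 19), so from here the quotients repeat a_1, ..., a_4; the period length is 4.
Hence the expansion of sqrt(215) is a_0 = 14 followed by the repeating block 1, 1, 1, 28 (period 4).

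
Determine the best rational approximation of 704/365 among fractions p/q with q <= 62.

Expand x = 704/365 as a continued fraction with the Euclidean algorithm:
  704 = 1*365 + 339, so a_0 = 1.
  365 = 1*339 + 26, so a_1 = 1.
  339 = 13*26 + 1, so a_2 = 13.
  26 = 26*1 + 0, so a_3 = 26.
so x = [1; 1, 13, 26].
Convergents (p_i = a_i*p_{i-1} + p_{i-2}, q_i = a_i*q_{i-1} + q_{i-2} with p_{-2}=0, p_{-1}=1, q_{-2}=1, q_{-1}=0), until the denominator exceeds 62:
  i=0: a_0=1, p_0 = 1*1 + 0 = 1, q_0 = 1*0 + 1 = 1.
  i=1: a_1=1, p_1 = 1*1 + 1 = 2, q_1 = 1*1 + 0 = 1.
  i=2: a_2=13, p_2 = 13*2 + 1 = 27, q_2 = 13*1 + 1 = 14.
  i=3: a_3=26, p_3 = 26*27 + 2 = 704, q_3 = 26*14 + 1 = 365.
q_3 = 365 > 62, so the last convergent with denominator <= 62 is p_2/q_2 = 27/14.
The closest fraction with denominator <= 62 is either p_2/q_2 or the intermediate fraction (k*p_2 + p_1)/(k*q_2 + q_1) with the largest k >= 1 whose denominator stays <= 62; these approach x as k grows, and every other convergent or intermediate fraction in range is farther away.
Largest k: floor((62 - q_1)/q_2) = floor((62 - 1)/14) = 4.
That gives (4*27 + 2)/(4*14 + 1) = 110/57.
Compare the errors: |x - 27/14| = |704*14 - 27*365|/(365*14) = 1/5110, and |x - 110/57| = |704*57 - 110*365|/(365*57) = 22/20805.
Cross-multiplying, 1*20805 = 20805 < 112420 = 22*5110, so 1/5110 is smaller: the convergent 27/14 is closer to x than 110/57.

27/14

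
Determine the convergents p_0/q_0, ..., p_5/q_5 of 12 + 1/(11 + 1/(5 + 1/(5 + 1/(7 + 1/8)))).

12/1, 133/11, 677/56, 3518/291, 25303/2093, 205942/17035

Using the convergent recurrence p_i = a_i*p_{i-1} + p_{i-2}, q_i = a_i*q_{i-1} + q_{i-2} with p_{-2}=0, p_{-1}=1, q_{-2}=1, q_{-1}=0:
  i=0: a_0=12, p_0 = 12*1 + 0 = 12, q_0 = 12*0 + 1 = 1.
  i=1: a_1=11, p_1 = 11*12 + 1 = 133, q_1 = 11*1 + 0 = 11.
  i=2: a_2=5, p_2 = 5*133 + 12 = 677, q_2 = 5*11 + 1 = 56.
  i=3: a_3=5, p_3 = 5*677 + 133 = 3518, q_3 = 5*56 + 11 = 291.
  i=4: a_4=7, p_4 = 7*3518 + 677 = 25303, q_4 = 7*291 + 56 = 2093.
  i=5: a_5=8, p_5 = 8*25303 + 3518 = 205942, q_5 = 8*2093 + 291 = 17035.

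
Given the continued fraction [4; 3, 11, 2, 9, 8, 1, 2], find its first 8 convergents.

Using the convergent recurrence p_i = a_i*p_{i-1} + p_{i-2}, q_i = a_i*q_{i-1} + q_{i-2} with p_{-2}=0, p_{-1}=1, q_{-2}=1, q_{-1}=0:
  i=0: a_0=4, p_0 = 4*1 + 0 = 4, q_0 = 4*0 + 1 = 1.
  i=1: a_1=3, p_1 = 3*4 + 1 = 13, q_1 = 3*1 + 0 = 3.
  i=2: a_2=11, p_2 = 11*13 + 4 = 147, q_2 = 11*3 + 1 = 34.
  i=3: a_3=2, p_3 = 2*147 + 13 = 307, q_3 = 2*34 + 3 = 71.
  i=4: a_4=9, p_4 = 9*307 + 147 = 2910, q_4 = 9*71 + 34 = 673.
  i=5: a_5=8, p_5 = 8*2910 + 307 = 23587, q_5 = 8*673 + 71 = 5455.
  i=6: a_6=1, p_6 = 1*23587 + 2910 = 26497, q_6 = 1*5455 + 673 = 6128.
  i=7: a_7=2, p_7 = 2*26497 + 23587 = 76581, q_7 = 2*6128 + 5455 = 17711.

4/1, 13/3, 147/34, 307/71, 2910/673, 23587/5455, 26497/6128, 76581/17711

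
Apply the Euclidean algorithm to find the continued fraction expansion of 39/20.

[1; 1, 19]

Run the Euclidean algorithm on 39 and 20; the successive quotients are the partial quotients a_0, a_1, ... (each step inverts the fractional part left over by the previous one):
  39 = 1*20 + 19, so a_0 = 1.
  20 = 1*19 + 1, so a_1 = 1.
  19 = 19*1 + 0, so a_2 = 19.
The remainder reaches 0 after 3 divisions, so the expansion has 3 partial quotients, read off in order.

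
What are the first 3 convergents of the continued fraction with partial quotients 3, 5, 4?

3/1, 16/5, 67/21

Using the convergent recurrence p_i = a_i*p_{i-1} + p_{i-2}, q_i = a_i*q_{i-1} + q_{i-2} with p_{-2}=0, p_{-1}=1, q_{-2}=1, q_{-1}=0:
  i=0: a_0=3, p_0 = 3*1 + 0 = 3, q_0 = 3*0 + 1 = 1.
  i=1: a_1=5, p_1 = 5*3 + 1 = 16, q_1 = 5*1 + 0 = 5.
  i=2: a_2=4, p_2 = 4*16 + 3 = 67, q_2 = 4*5 + 1 = 21.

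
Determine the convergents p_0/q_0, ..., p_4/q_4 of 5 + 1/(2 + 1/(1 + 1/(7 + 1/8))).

Using the convergent recurrence p_i = a_i*p_{i-1} + p_{i-2}, q_i = a_i*q_{i-1} + q_{i-2} with p_{-2}=0, p_{-1}=1, q_{-2}=1, q_{-1}=0:
  i=0: a_0=5, p_0 = 5*1 + 0 = 5, q_0 = 5*0 + 1 = 1.
  i=1: a_1=2, p_1 = 2*5 + 1 = 11, q_1 = 2*1 + 0 = 2.
  i=2: a_2=1, p_2 = 1*11 + 5 = 16, q_2 = 1*2 + 1 = 3.
  i=3: a_3=7, p_3 = 7*16 + 11 = 123, q_3 = 7*3 + 2 = 23.
  i=4: a_4=8, p_4 = 8*123 + 16 = 1000, q_4 = 8*23 + 3 = 187.

5/1, 11/2, 16/3, 123/23, 1000/187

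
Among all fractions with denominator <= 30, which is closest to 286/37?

201/26

Expand x = 286/37 as a continued fraction with the Euclidean algorithm:
  286 = 7*37 + 27, so a_0 = 7.
  37 = 1*27 + 10, so a_1 = 1.
  27 = 2*10 + 7, so a_2 = 2.
  10 = 1*7 + 3, so a_3 = 1.
  7 = 2*3 + 1, so a_4 = 2.
  3 = 3*1 + 0, so a_5 = 3.
so x = [7; 1, 2, 1, 2, 3].
Convergents (p_i = a_i*p_{i-1} + p_{i-2}, q_i = a_i*q_{i-1} + q_{i-2} with p_{-2}=0, p_{-1}=1, q_{-2}=1, q_{-1}=0), until the denominator exceeds 30:
  i=0: a_0=7, p_0 = 7*1 + 0 = 7, q_0 = 7*0 + 1 = 1.
  i=1: a_1=1, p_1 = 1*7 + 1 = 8, q_1 = 1*1 + 0 = 1.
  i=2: a_2=2, p_2 = 2*8 + 7 = 23, q_2 = 2*1 + 1 = 3.
  i=3: a_3=1, p_3 = 1*23 + 8 = 31, q_3 = 1*3 + 1 = 4.
  i=4: a_4=2, p_4 = 2*31 + 23 = 85, q_4 = 2*4 + 3 = 11.
  i=5: a_5=3, p_5 = 3*85 + 31 = 286, q_5 = 3*11 + 4 = 37.
q_5 = 37 > 30, so the last convergent with denominator <= 30 is p_4/q_4 = 85/11.
The closest fraction with denominator <= 30 is either p_4/q_4 or the intermediate fraction (k*p_4 + p_3)/(k*q_4 + q_3) with the largest k >= 1 whose denominator stays <= 30; these approach x as k grows, and every other convergent or intermediate fraction in range is farther away.
Largest k: floor((30 - q_3)/q_4) = floor((30 - 4)/11) = 2.
That gives (2*85 + 31)/(2*11 + 4) = 201/26.
Compare the errors: |x - 85/11| = |286*11 - 85*37|/(37*11) = 1/407, and |x - 201/26| = |286*26 - 201*37|/(37*26) = 1/962.
Cross-multiplying, 1*407 = 407 < 962 = 1*962, so 1/962 is smaller: the intermediate fraction 201/26 is closer to x than 85/11.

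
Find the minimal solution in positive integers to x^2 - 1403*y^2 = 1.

First expand sqrt(1403) as a continued fraction. With x_i = (sqrt(1403) + m_i)/d_i and (m_0, d_0) = (0, 1): a_0 = floor(sqrt(1403)) = 37, since 37^2 = 1369 <= 1403 < 1444 = 38^2.
Iterate m_{i+1} = d_i*a_i - m_i, d_{i+1} = (1403 - m_{i+1}^2)/d_i, a_{i+1} = floor((a_0 + m_{i+1})/d_{i+1}):
  m_1 = 1*37 - 0 = 37, d_1 = (1403 - 37^2)/1 = 34/1 = 34, a_1 = floor((37 + 37)/34) = 2.
  m_2 = 34*2 - 37 = 31, d_2 = (1403 - 31^2)/34 = 442/34 = 13, a_2 = floor((37 + 31)/13) = 5.
  m_3 = 13*5 - 31 = 34, d_3 = (1403 - 34^2)/13 = 247/13 = 19, a_3 = floor((37 + 34)/19) = 3.
  m_4 = 19*3 - 34 = 23, d_4 = (1403 - 23^2)/19 = 874/19 = 46, a_4 = floor((37 + 23)/46) = 1.
  m_5 = 46*1 - 23 = 23, d_5 = (1403 - 23^2)/46 = 874/46 = 19, a_5 = floor((37 + 23)/19) = 3.
  m_6 = 19*3 - 23 = 34, d_6 = (1403 - 34^2)/19 = 247/19 = 13, a_6 = floor((37 + 34)/13) = 5.
  m_7 = 13*5 - 34 = 31, d_7 = (1403 - 31^2)/13 = 442/13 = 34, a_7 = floor((37 + 31)/34) = 2.
  m_8 = 34*2 - 31 = 37, d_8 = (1403 - 37^2)/34 = 34/34 = 1, a_8 = floor((37 + 37)/1) = 74.
  m_9 = 1*74 - 37 = 37, d_9 = (1403 - 37^2)/1 = 34/1 = 34: (m_9, d_9) = (m_1, d_1) = (37, 34), so from here the quotients repeat a_1, ..., a_8; the period length is 8.
So sqrt(1403) = [37; (2, 5, 3, 1, 3, 5, 2, 74)] with period length k = 8.
k is even, so the fundamental solution of x^2 - 1403y^2 = 1 is (p_{k-1}, q_{k-1}) = (p_7, q_7); compute convergents through index 7.
Convergents (p_i = a_i*p_{i-1} + p_{i-2}, q_i = a_i*q_{i-1} + q_{i-2} with p_{-2}=0, p_{-1}=1, q_{-2}=1, q_{-1}=0):
  i=0: a_0=37, p_0 = 37*1 + 0 = 37, q_0 = 37*0 + 1 = 1.
  i=1: a_1=2, p_1 = 2*37 + 1 = 75, q_1 = 2*1 + 0 = 2.
  i=2: a_2=5, p_2 = 5*75 + 37 = 412, q_2 = 5*2 + 1 = 11.
  i=3: a_3=3, p_3 = 3*412 + 75 = 1311, q_3 = 3*11 + 2 = 35.
  i=4: a_4=1, p_4 = 1*1311 + 412 = 1723, q_4 = 1*35 + 11 = 46.
  i=5: a_5=3, p_5 = 3*1723 + 1311 = 6480, q_5 = 3*46 + 35 = 173.
  i=6: a_6=5, p_6 = 5*6480 + 1723 = 34123, q_6 = 5*173 + 46 = 911.
  i=7: a_7=2, p_7 = 2*34123 + 6480 = 74726, q_7 = 2*911 + 173 = 1995.
Check: 74726^2 - 1403*1995^2 = 5583975076 - 5583975075 = 1, so (x, y) = (74726, 1995) solves the equation, and by the theorem it is the least positive solution.

(x, y) = (74726, 1995)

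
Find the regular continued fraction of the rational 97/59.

Run the Euclidean algorithm on 97 and 59; the successive quotients are the partial quotients a_0, a_1, ... (each step inverts the fractional part left over by the previous one):
  97 = 1*59 + 38, so a_0 = 1.
  59 = 1*38 + 21, so a_1 = 1.
  38 = 1*21 + 17, so a_2 = 1.
  21 = 1*17 + 4, so a_3 = 1.
  17 = 4*4 + 1, so a_4 = 4.
  4 = 4*1 + 0, so a_5 = 4.
The remainder reaches 0 after 6 divisions, so the expansion has 6 partial quotients, read off in order.

[1; 1, 1, 1, 4, 4]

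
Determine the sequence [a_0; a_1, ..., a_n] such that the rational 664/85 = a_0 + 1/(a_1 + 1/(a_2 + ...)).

Run the Euclidean algorithm on 664 and 85; the successive quotients are the partial quotients a_0, a_1, ... (each step inverts the fractional part left over by the previous one):
  664 = 7*85 + 69, so a_0 = 7.
  85 = 1*69 + 16, so a_1 = 1.
  69 = 4*16 + 5, so a_2 = 4.
  16 = 3*5 + 1, so a_3 = 3.
  5 = 5*1 + 0, so a_4 = 5.
The remainder reaches 0 after 5 divisions, so the expansion has 5 partial quotients, read off in order.

[7; 1, 4, 3, 5]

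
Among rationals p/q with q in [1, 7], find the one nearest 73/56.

9/7

Expand x = 73/56 as a continued fraction with the Euclidean algorithm:
  73 = 1*56 + 17, so a_0 = 1.
  56 = 3*17 + 5, so a_1 = 3.
  17 = 3*5 + 2, so a_2 = 3.
  5 = 2*2 + 1, so a_3 = 2.
  2 = 2*1 + 0, so a_4 = 2.
so x = [1; 3, 3, 2, 2].
Convergents (p_i = a_i*p_{i-1} + p_{i-2}, q_i = a_i*q_{i-1} + q_{i-2} with p_{-2}=0, p_{-1}=1, q_{-2}=1, q_{-1}=0), until the denominator exceeds 7:
  i=0: a_0=1, p_0 = 1*1 + 0 = 1, q_0 = 1*0 + 1 = 1.
  i=1: a_1=3, p_1 = 3*1 + 1 = 4, q_1 = 3*1 + 0 = 3.
  i=2: a_2=3, p_2 = 3*4 + 1 = 13, q_2 = 3*3 + 1 = 10.
q_2 = 10 > 7, so the last convergent with denominator <= 7 is p_1/q_1 = 4/3.
The closest fraction with denominator <= 7 is either p_1/q_1 or the intermediate fraction (k*p_1 + p_0)/(k*q_1 + q_0) with the largest k >= 1 whose denominator stays <= 7; these approach x as k grows, and every other convergent or intermediate fraction in range is farther away.
Largest k: floor((7 - q_0)/q_1) = floor((7 - 1)/3) = 2.
That gives (2*4 + 1)/(2*3 + 1) = 9/7.
Compare the errors: |x - 4/3| = |73*3 - 4*56|/(56*3) = 5/168, and |x - 9/7| = |73*7 - 9*56|/(56*7) = 7/392.
Cross-multiplying, 7*168 = 1176 < 1960 = 5*392, so 7/392 is smaller: the intermediate fraction 9/7 is closer to x than 4/3.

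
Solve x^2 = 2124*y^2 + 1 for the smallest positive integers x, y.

(x, y) = (561799, 12190)

First expand sqrt(2124) as a continued fraction. With x_i = (sqrt(2124) + m_i)/d_i and (m_0, d_0) = (0, 1): a_0 = floor(sqrt(2124)) = 46, since 46^2 = 2116 <= 2124 < 2209 = 47^2.
Iterate m_{i+1} = d_i*a_i - m_i, d_{i+1} = (2124 - m_{i+1}^2)/d_i, a_{i+1} = floor((a_0 + m_{i+1})/d_{i+1}):
  m_1 = 1*46 - 0 = 46, d_1 = (2124 - 46^2)/1 = 8/1 = 8, a_1 = floor((46 + 46)/8) = 11.
  m_2 = 8*11 - 46 = 42, d_2 = (2124 - 42^2)/8 = 360/8 = 45, a_2 = floor((46 + 42)/45) = 1.
  m_3 = 45*1 - 42 = 3, d_3 = (2124 - 3^2)/45 = 2115/45 = 47, a_3 = floor((46 + 3)/47) = 1.
  m_4 = 47*1 - 3 = 44, d_4 = (2124 - 44^2)/47 = 188/47 = 4, a_4 = floor((46 + 44)/4) = 22.
  m_5 = 4*22 - 44 = 44, d_5 = (2124 - 44^2)/4 = 188/4 = 47, a_5 = floor((46 + 44)/47) = 1.
  m_6 = 47*1 - 44 = 3, d_6 = (2124 - 3^2)/47 = 2115/47 = 45, a_6 = floor((46 + 3)/45) = 1.
  m_7 = 45*1 - 3 = 42, d_7 = (2124 - 42^2)/45 = 360/45 = 8, a_7 = floor((46 + 42)/8) = 11.
  m_8 = 8*11 - 42 = 46, d_8 = (2124 - 46^2)/8 = 8/8 = 1, a_8 = floor((46 + 46)/1) = 92.
  m_9 = 1*92 - 46 = 46, d_9 = (2124 - 46^2)/1 = 8/1 = 8: (m_9, d_9) = (m_1, d_1) = (46, 8), so from here the quotients repeat a_1, ..., a_8; the period length is 8.
So sqrt(2124) = [46; (11, 1, 1, 22, 1, 1, 11, 92)] with period length k = 8.
k is even, so the fundamental solution of x^2 - 2124y^2 = 1 is (p_{k-1}, q_{k-1}) = (p_7, q_7); compute convergents through index 7.
Convergents (p_i = a_i*p_{i-1} + p_{i-2}, q_i = a_i*q_{i-1} + q_{i-2} with p_{-2}=0, p_{-1}=1, q_{-2}=1, q_{-1}=0):
  i=0: a_0=46, p_0 = 46*1 + 0 = 46, q_0 = 46*0 + 1 = 1.
  i=1: a_1=11, p_1 = 11*46 + 1 = 507, q_1 = 11*1 + 0 = 11.
  i=2: a_2=1, p_2 = 1*507 + 46 = 553, q_2 = 1*11 + 1 = 12.
  i=3: a_3=1, p_3 = 1*553 + 507 = 1060, q_3 = 1*12 + 11 = 23.
  i=4: a_4=22, p_4 = 22*1060 + 553 = 23873, q_4 = 22*23 + 12 = 518.
  i=5: a_5=1, p_5 = 1*23873 + 1060 = 24933, q_5 = 1*518 + 23 = 541.
  i=6: a_6=1, p_6 = 1*24933 + 23873 = 48806, q_6 = 1*541 + 518 = 1059.
  i=7: a_7=11, p_7 = 11*48806 + 24933 = 561799, q_7 = 11*1059 + 541 = 12190.
Check: 561799^2 - 2124*12190^2 = 315618116401 - 315618116400 = 1, so (x, y) = (561799, 12190) solves the equation, and by the theorem it is the least positive solution.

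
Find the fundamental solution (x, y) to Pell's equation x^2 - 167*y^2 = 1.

(x, y) = (168, 13)

First expand sqrt(167) as a continued fraction. With x_i = (sqrt(167) + m_i)/d_i and (m_0, d_0) = (0, 1): a_0 = floor(sqrt(167)) = 12, since 12^2 = 144 <= 167 < 169 = 13^2.
Iterate m_{i+1} = d_i*a_i - m_i, d_{i+1} = (167 - m_{i+1}^2)/d_i, a_{i+1} = floor((a_0 + m_{i+1})/d_{i+1}):
  m_1 = 1*12 - 0 = 12, d_1 = (167 - 12^2)/1 = 23/1 = 23, a_1 = floor((12 + 12)/23) = 1.
  m_2 = 23*1 - 12 = 11, d_2 = (167 - 11^2)/23 = 46/23 = 2, a_2 = floor((12 + 11)/2) = 11.
  m_3 = 2*11 - 11 = 11, d_3 = (167 - 11^2)/2 = 46/2 = 23, a_3 = floor((12 + 11)/23) = 1.
  m_4 = 23*1 - 11 = 12, d_4 = (167 - 12^2)/23 = 23/23 = 1, a_4 = floor((12 + 12)/1) = 24.
  m_5 = 1*24 - 12 = 12, d_5 = (167 - 12^2)/1 = 23/1 = 23: (m_5, d_5) = (m_1, d_1) = (12, 23), so from here the quotients repeat a_1, ..., a_4; the period length is 4.
So sqrt(167) = [12; (1, 11, 1, 24)] with period length k = 4.
k is even, so the fundamental solution of x^2 - 167y^2 = 1 is (p_{k-1}, q_{k-1}) = (p_3, q_3); compute convergents through index 3.
Convergents (p_i = a_i*p_{i-1} + p_{i-2}, q_i = a_i*q_{i-1} + q_{i-2} with p_{-2}=0, p_{-1}=1, q_{-2}=1, q_{-1}=0):
  i=0: a_0=12, p_0 = 12*1 + 0 = 12, q_0 = 12*0 + 1 = 1.
  i=1: a_1=1, p_1 = 1*12 + 1 = 13, q_1 = 1*1 + 0 = 1.
  i=2: a_2=11, p_2 = 11*13 + 12 = 155, q_2 = 11*1 + 1 = 12.
  i=3: a_3=1, p_3 = 1*155 + 13 = 168, q_3 = 1*12 + 1 = 13.
Check: 168^2 - 167*13^2 = 28224 - 28223 = 1, so (x, y) = (168, 13) solves the equation, and by the theorem it is the least positive solution.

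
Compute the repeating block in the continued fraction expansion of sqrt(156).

Write x_i = (sqrt(156) + m_i)/d_i with (m_0, d_0) = (0, 1). a_0 = floor(sqrt(156)) = 12, since 12^2 = 144 <= 156 < 169 = 13^2.
Iterate m_{i+1} = d_i*a_i - m_i, d_{i+1} = (156 - m_{i+1}^2)/d_i, a_{i+1} = floor((a_0 + m_{i+1})/d_{i+1}):
  m_1 = 1*12 - 0 = 12, d_1 = (156 - 12^2)/1 = 12/1 = 12, a_1 = floor((12 + 12)/12) = 2.
  m_2 = 12*2 - 12 = 12, d_2 = (156 - 12^2)/12 = 12/12 = 1, a_2 = floor((12 + 12)/1) = 24.
  m_3 = 1*24 - 12 = 12, d_3 = (156 - 12^2)/1 = 12/1 = 12: (m_3, d_3) = (m_1, d_1) = (12, 12), so from here the quotients repeat a_1, a_2; the period length is 2.
Hence the expansion of sqrt(156) is a_0 = 12 followed by the repeating block 2, 24 (period 2).

[12; (2, 24)]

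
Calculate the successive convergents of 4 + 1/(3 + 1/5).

4/1, 13/3, 69/16

Using the convergent recurrence p_i = a_i*p_{i-1} + p_{i-2}, q_i = a_i*q_{i-1} + q_{i-2} with p_{-2}=0, p_{-1}=1, q_{-2}=1, q_{-1}=0:
  i=0: a_0=4, p_0 = 4*1 + 0 = 4, q_0 = 4*0 + 1 = 1.
  i=1: a_1=3, p_1 = 3*4 + 1 = 13, q_1 = 3*1 + 0 = 3.
  i=2: a_2=5, p_2 = 5*13 + 4 = 69, q_2 = 5*3 + 1 = 16.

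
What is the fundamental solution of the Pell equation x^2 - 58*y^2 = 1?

(x, y) = (19603, 2574)

First expand sqrt(58) as a continued fraction. With x_i = (sqrt(58) + m_i)/d_i and (m_0, d_0) = (0, 1): a_0 = floor(sqrt(58)) = 7, since 7^2 = 49 <= 58 < 64 = 8^2.
Iterate m_{i+1} = d_i*a_i - m_i, d_{i+1} = (58 - m_{i+1}^2)/d_i, a_{i+1} = floor((a_0 + m_{i+1})/d_{i+1}):
  m_1 = 1*7 - 0 = 7, d_1 = (58 - 7^2)/1 = 9/1 = 9, a_1 = floor((7 + 7)/9) = 1.
  m_2 = 9*1 - 7 = 2, d_2 = (58 - 2^2)/9 = 54/9 = 6, a_2 = floor((7 + 2)/6) = 1.
  m_3 = 6*1 - 2 = 4, d_3 = (58 - 4^2)/6 = 42/6 = 7, a_3 = floor((7 + 4)/7) = 1.
  m_4 = 7*1 - 4 = 3, d_4 = (58 - 3^2)/7 = 49/7 = 7, a_4 = floor((7 + 3)/7) = 1.
  m_5 = 7*1 - 3 = 4, d_5 = (58 - 4^2)/7 = 42/7 = 6, a_5 = floor((7 + 4)/6) = 1.
  m_6 = 6*1 - 4 = 2, d_6 = (58 - 2^2)/6 = 54/6 = 9, a_6 = floor((7 + 2)/9) = 1.
  m_7 = 9*1 - 2 = 7, d_7 = (58 - 7^2)/9 = 9/9 = 1, a_7 = floor((7 + 7)/1) = 14.
  m_8 = 1*14 - 7 = 7, d_8 = (58 - 7^2)/1 = 9/1 = 9: (m_8, d_8) = (m_1, d_1) = (7, 9), so from here the quotients repeat a_1, ..., a_7; the period length is 7.
So sqrt(58) = [7; (1, 1, 1, 1, 1, 1, 14)] with period length k = 7.
k is odd, so (p_{k-1}, q_{k-1}) only solves x^2 - 58y^2 = -1 and the fundamental solution of x^2 - 58y^2 = 1 is (p_{2k-1}, q_{2k-1}) = (p_13, q_13); compute convergents through index 13, running through the period twice.
Convergents (p_i = a_i*p_{i-1} + p_{i-2}, q_i = a_i*q_{i-1} + q_{i-2} with p_{-2}=0, p_{-1}=1, q_{-2}=1, q_{-1}=0):
  i=0: a_0=7, p_0 = 7*1 + 0 = 7, q_0 = 7*0 + 1 = 1.
  i=1: a_1=1, p_1 = 1*7 + 1 = 8, q_1 = 1*1 + 0 = 1.
  i=2: a_2=1, p_2 = 1*8 + 7 = 15, q_2 = 1*1 + 1 = 2.
  i=3: a_3=1, p_3 = 1*15 + 8 = 23, q_3 = 1*2 + 1 = 3.
  i=4: a_4=1, p_4 = 1*23 + 15 = 38, q_4 = 1*3 + 2 = 5.
  i=5: a_5=1, p_5 = 1*38 + 23 = 61, q_5 = 1*5 + 3 = 8.
  i=6: a_6=1, p_6 = 1*61 + 38 = 99, q_6 = 1*8 + 5 = 13.
  i=7: a_7=14, p_7 = 14*99 + 61 = 1447, q_7 = 14*13 + 8 = 190.
  i=8: a_8=1, p_8 = 1*1447 + 99 = 1546, q_8 = 1*190 + 13 = 203.
  i=9: a_9=1, p_9 = 1*1546 + 1447 = 2993, q_9 = 1*203 + 190 = 393.
  i=10: a_10=1, p_10 = 1*2993 + 1546 = 4539, q_10 = 1*393 + 203 = 596.
  i=11: a_11=1, p_11 = 1*4539 + 2993 = 7532, q_11 = 1*596 + 393 = 989.
  i=12: a_12=1, p_12 = 1*7532 + 4539 = 12071, q_12 = 1*989 + 596 = 1585.
  i=13: a_13=1, p_13 = 1*12071 + 7532 = 19603, q_13 = 1*1585 + 989 = 2574.
Indeed p_6^2 - 58*q_6^2 = 9801 - 9802 = -1, not +1.
Check: 19603^2 - 58*2574^2 = 384277609 - 384277608 = 1, so (x, y) = (19603, 2574) solves the equation, and by the theorem it is the least positive solution.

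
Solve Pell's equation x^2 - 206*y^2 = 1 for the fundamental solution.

First expand sqrt(206) as a continued fraction. With x_i = (sqrt(206) + m_i)/d_i and (m_0, d_0) = (0, 1): a_0 = floor(sqrt(206)) = 14, since 14^2 = 196 <= 206 < 225 = 15^2.
Iterate m_{i+1} = d_i*a_i - m_i, d_{i+1} = (206 - m_{i+1}^2)/d_i, a_{i+1} = floor((a_0 + m_{i+1})/d_{i+1}):
  m_1 = 1*14 - 0 = 14, d_1 = (206 - 14^2)/1 = 10/1 = 10, a_1 = floor((14 + 14)/10) = 2.
  m_2 = 10*2 - 14 = 6, d_2 = (206 - 6^2)/10 = 170/10 = 17, a_2 = floor((14 + 6)/17) = 1.
  m_3 = 17*1 - 6 = 11, d_3 = (206 - 11^2)/17 = 85/17 = 5, a_3 = floor((14 + 11)/5) = 5.
  m_4 = 5*5 - 11 = 14, d_4 = (206 - 14^2)/5 = 10/5 = 2, a_4 = floor((14 + 14)/2) = 14.
  m_5 = 2*14 - 14 = 14, d_5 = (206 - 14^2)/2 = 10/2 = 5, a_5 = floor((14 + 14)/5) = 5.
  m_6 = 5*5 - 14 = 11, d_6 = (206 - 11^2)/5 = 85/5 = 17, a_6 = floor((14 + 11)/17) = 1.
  m_7 = 17*1 - 11 = 6, d_7 = (206 - 6^2)/17 = 170/17 = 10, a_7 = floor((14 + 6)/10) = 2.
  m_8 = 10*2 - 6 = 14, d_8 = (206 - 14^2)/10 = 10/10 = 1, a_8 = floor((14 + 14)/1) = 28.
  m_9 = 1*28 - 14 = 14, d_9 = (206 - 14^2)/1 = 10/1 = 10: (m_9, d_9) = (m_1, d_1) = (14, 10), so from here the quotients repeat a_1, ..., a_8; the period length is 8.
So sqrt(206) = [14; (2, 1, 5, 14, 5, 1, 2, 28)] with period length k = 8.
k is even, so the fundamental solution of x^2 - 206y^2 = 1 is (p_{k-1}, q_{k-1}) = (p_7, q_7); compute convergents through index 7.
Convergents (p_i = a_i*p_{i-1} + p_{i-2}, q_i = a_i*q_{i-1} + q_{i-2} with p_{-2}=0, p_{-1}=1, q_{-2}=1, q_{-1}=0):
  i=0: a_0=14, p_0 = 14*1 + 0 = 14, q_0 = 14*0 + 1 = 1.
  i=1: a_1=2, p_1 = 2*14 + 1 = 29, q_1 = 2*1 + 0 = 2.
  i=2: a_2=1, p_2 = 1*29 + 14 = 43, q_2 = 1*2 + 1 = 3.
  i=3: a_3=5, p_3 = 5*43 + 29 = 244, q_3 = 5*3 + 2 = 17.
  i=4: a_4=14, p_4 = 14*244 + 43 = 3459, q_4 = 14*17 + 3 = 241.
  i=5: a_5=5, p_5 = 5*3459 + 244 = 17539, q_5 = 5*241 + 17 = 1222.
  i=6: a_6=1, p_6 = 1*17539 + 3459 = 20998, q_6 = 1*1222 + 241 = 1463.
  i=7: a_7=2, p_7 = 2*20998 + 17539 = 59535, q_7 = 2*1463 + 1222 = 4148.
Check: 59535^2 - 206*4148^2 = 3544416225 - 3544416224 = 1, so (x, y) = (59535, 4148) solves the equation, and by the theorem it is the least positive solution.

(x, y) = (59535, 4148)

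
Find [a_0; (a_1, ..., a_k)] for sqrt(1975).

[44; (2, 3, 1, 2, 1, 3, 2, 88)]

Write x_i = (sqrt(1975) + m_i)/d_i with (m_0, d_0) = (0, 1). a_0 = floor(sqrt(1975)) = 44, since 44^2 = 1936 <= 1975 < 2025 = 45^2.
Iterate m_{i+1} = d_i*a_i - m_i, d_{i+1} = (1975 - m_{i+1}^2)/d_i, a_{i+1} = floor((a_0 + m_{i+1})/d_{i+1}):
  m_1 = 1*44 - 0 = 44, d_1 = (1975 - 44^2)/1 = 39/1 = 39, a_1 = floor((44 + 44)/39) = 2.
  m_2 = 39*2 - 44 = 34, d_2 = (1975 - 34^2)/39 = 819/39 = 21, a_2 = floor((44 + 34)/21) = 3.
  m_3 = 21*3 - 34 = 29, d_3 = (1975 - 29^2)/21 = 1134/21 = 54, a_3 = floor((44 + 29)/54) = 1.
  m_4 = 54*1 - 29 = 25, d_4 = (1975 - 25^2)/54 = 1350/54 = 25, a_4 = floor((44 + 25)/25) = 2.
  m_5 = 25*2 - 25 = 25, d_5 = (1975 - 25^2)/25 = 1350/25 = 54, a_5 = floor((44 + 25)/54) = 1.
  m_6 = 54*1 - 25 = 29, d_6 = (1975 - 29^2)/54 = 1134/54 = 21, a_6 = floor((44 + 29)/21) = 3.
  m_7 = 21*3 - 29 = 34, d_7 = (1975 - 34^2)/21 = 819/21 = 39, a_7 = floor((44 + 34)/39) = 2.
  m_8 = 39*2 - 34 = 44, d_8 = (1975 - 44^2)/39 = 39/39 = 1, a_8 = floor((44 + 44)/1) = 88.
  m_9 = 1*88 - 44 = 44, d_9 = (1975 - 44^2)/1 = 39/1 = 39: (m_9, d_9) = (m_1, d_1) = (44, 39), so from here the quotients repeat a_1, ..., a_8; the period length is 8.
Hence the expansion of sqrt(1975) is a_0 = 44 followed by the repeating block 2, 3, 1, 2, 1, 3, 2, 88 (period 8).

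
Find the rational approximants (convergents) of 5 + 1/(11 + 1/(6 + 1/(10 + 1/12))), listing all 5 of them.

Using the convergent recurrence p_i = a_i*p_{i-1} + p_{i-2}, q_i = a_i*q_{i-1} + q_{i-2} with p_{-2}=0, p_{-1}=1, q_{-2}=1, q_{-1}=0:
  i=0: a_0=5, p_0 = 5*1 + 0 = 5, q_0 = 5*0 + 1 = 1.
  i=1: a_1=11, p_1 = 11*5 + 1 = 56, q_1 = 11*1 + 0 = 11.
  i=2: a_2=6, p_2 = 6*56 + 5 = 341, q_2 = 6*11 + 1 = 67.
  i=3: a_3=10, p_3 = 10*341 + 56 = 3466, q_3 = 10*67 + 11 = 681.
  i=4: a_4=12, p_4 = 12*3466 + 341 = 41933, q_4 = 12*681 + 67 = 8239.

5/1, 56/11, 341/67, 3466/681, 41933/8239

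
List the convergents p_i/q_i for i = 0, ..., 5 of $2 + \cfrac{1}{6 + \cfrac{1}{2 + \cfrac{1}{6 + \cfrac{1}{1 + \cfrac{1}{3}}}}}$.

Using the convergent recurrence p_i = a_i*p_{i-1} + p_{i-2}, q_i = a_i*q_{i-1} + q_{i-2} with p_{-2}=0, p_{-1}=1, q_{-2}=1, q_{-1}=0:
  i=0: a_0=2, p_0 = 2*1 + 0 = 2, q_0 = 2*0 + 1 = 1.
  i=1: a_1=6, p_1 = 6*2 + 1 = 13, q_1 = 6*1 + 0 = 6.
  i=2: a_2=2, p_2 = 2*13 + 2 = 28, q_2 = 2*6 + 1 = 13.
  i=3: a_3=6, p_3 = 6*28 + 13 = 181, q_3 = 6*13 + 6 = 84.
  i=4: a_4=1, p_4 = 1*181 + 28 = 209, q_4 = 1*84 + 13 = 97.
  i=5: a_5=3, p_5 = 3*209 + 181 = 808, q_5 = 3*97 + 84 = 375.

2/1, 13/6, 28/13, 181/84, 209/97, 808/375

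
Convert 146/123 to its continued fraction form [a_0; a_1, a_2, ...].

Run the Euclidean algorithm on 146 and 123; the successive quotients are the partial quotients a_0, a_1, ... (each step inverts the fractional part left over by the previous one):
  146 = 1*123 + 23, so a_0 = 1.
  123 = 5*23 + 8, so a_1 = 5.
  23 = 2*8 + 7, so a_2 = 2.
  8 = 1*7 + 1, so a_3 = 1.
  7 = 7*1 + 0, so a_4 = 7.
The remainder reaches 0 after 5 divisions, so the expansion has 5 partial quotients, read off in order.

[1; 5, 2, 1, 7]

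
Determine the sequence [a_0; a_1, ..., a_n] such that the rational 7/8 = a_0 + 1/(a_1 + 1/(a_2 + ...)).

[0; 1, 7]

Run the Euclidean algorithm on 7 and 8; the successive quotients are the partial quotients a_0, a_1, ... (each step inverts the fractional part left over by the previous one):
  7 = 0*8 + 7, so a_0 = 0.
  8 = 1*7 + 1, so a_1 = 1.
  7 = 7*1 + 0, so a_2 = 7.
The remainder reaches 0 after 3 divisions, so the expansion has 3 partial quotients, read off in order.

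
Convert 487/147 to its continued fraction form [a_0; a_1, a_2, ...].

[3; 3, 5, 9]

Run the Euclidean algorithm on 487 and 147; the successive quotients are the partial quotients a_0, a_1, ... (each step inverts the fractional part left over by the previous one):
  487 = 3*147 + 46, so a_0 = 3.
  147 = 3*46 + 9, so a_1 = 3.
  46 = 5*9 + 1, so a_2 = 5.
  9 = 9*1 + 0, so a_3 = 9.
The remainder reaches 0 after 4 divisions, so the expansion has 4 partial quotients, read off in order.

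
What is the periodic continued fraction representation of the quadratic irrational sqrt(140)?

[11; (1, 4, 1, 22)]

Write x_i = (sqrt(140) + m_i)/d_i with (m_0, d_0) = (0, 1). a_0 = floor(sqrt(140)) = 11, since 11^2 = 121 <= 140 < 144 = 12^2.
Iterate m_{i+1} = d_i*a_i - m_i, d_{i+1} = (140 - m_{i+1}^2)/d_i, a_{i+1} = floor((a_0 + m_{i+1})/d_{i+1}):
  m_1 = 1*11 - 0 = 11, d_1 = (140 - 11^2)/1 = 19/1 = 19, a_1 = floor((11 + 11)/19) = 1.
  m_2 = 19*1 - 11 = 8, d_2 = (140 - 8^2)/19 = 76/19 = 4, a_2 = floor((11 + 8)/4) = 4.
  m_3 = 4*4 - 8 = 8, d_3 = (140 - 8^2)/4 = 76/4 = 19, a_3 = floor((11 + 8)/19) = 1.
  m_4 = 19*1 - 8 = 11, d_4 = (140 - 11^2)/19 = 19/19 = 1, a_4 = floor((11 + 11)/1) = 22.
  m_5 = 1*22 - 11 = 11, d_5 = (140 - 11^2)/1 = 19/1 = 19: (m_5, d_5) = (m_1, d_1) = (11, 19), so from here the quotients repeat a_1, ..., a_4; the period length is 4.
Hence the expansion of sqrt(140) is a_0 = 11 followed by the repeating block 1, 4, 1, 22 (period 4).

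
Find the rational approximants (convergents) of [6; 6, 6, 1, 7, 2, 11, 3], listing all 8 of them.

Using the convergent recurrence p_i = a_i*p_{i-1} + p_{i-2}, q_i = a_i*q_{i-1} + q_{i-2} with p_{-2}=0, p_{-1}=1, q_{-2}=1, q_{-1}=0:
  i=0: a_0=6, p_0 = 6*1 + 0 = 6, q_0 = 6*0 + 1 = 1.
  i=1: a_1=6, p_1 = 6*6 + 1 = 37, q_1 = 6*1 + 0 = 6.
  i=2: a_2=6, p_2 = 6*37 + 6 = 228, q_2 = 6*6 + 1 = 37.
  i=3: a_3=1, p_3 = 1*228 + 37 = 265, q_3 = 1*37 + 6 = 43.
  i=4: a_4=7, p_4 = 7*265 + 228 = 2083, q_4 = 7*43 + 37 = 338.
  i=5: a_5=2, p_5 = 2*2083 + 265 = 4431, q_5 = 2*338 + 43 = 719.
  i=6: a_6=11, p_6 = 11*4431 + 2083 = 50824, q_6 = 11*719 + 338 = 8247.
  i=7: a_7=3, p_7 = 3*50824 + 4431 = 156903, q_7 = 3*8247 + 719 = 25460.

6/1, 37/6, 228/37, 265/43, 2083/338, 4431/719, 50824/8247, 156903/25460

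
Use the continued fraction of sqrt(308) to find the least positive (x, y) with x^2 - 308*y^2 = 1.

(x, y) = (351, 20)

First expand sqrt(308) as a continued fraction. With x_i = (sqrt(308) + m_i)/d_i and (m_0, d_0) = (0, 1): a_0 = floor(sqrt(308)) = 17, since 17^2 = 289 <= 308 < 324 = 18^2.
Iterate m_{i+1} = d_i*a_i - m_i, d_{i+1} = (308 - m_{i+1}^2)/d_i, a_{i+1} = floor((a_0 + m_{i+1})/d_{i+1}):
  m_1 = 1*17 - 0 = 17, d_1 = (308 - 17^2)/1 = 19/1 = 19, a_1 = floor((17 + 17)/19) = 1.
  m_2 = 19*1 - 17 = 2, d_2 = (308 - 2^2)/19 = 304/19 = 16, a_2 = floor((17 + 2)/16) = 1.
  m_3 = 16*1 - 2 = 14, d_3 = (308 - 14^2)/16 = 112/16 = 7, a_3 = floor((17 + 14)/7) = 4.
  m_4 = 7*4 - 14 = 14, d_4 = (308 - 14^2)/7 = 112/7 = 16, a_4 = floor((17 + 14)/16) = 1.
  m_5 = 16*1 - 14 = 2, d_5 = (308 - 2^2)/16 = 304/16 = 19, a_5 = floor((17 + 2)/19) = 1.
  m_6 = 19*1 - 2 = 17, d_6 = (308 - 17^2)/19 = 19/19 = 1, a_6 = floor((17 + 17)/1) = 34.
  m_7 = 1*34 - 17 = 17, d_7 = (308 - 17^2)/1 = 19/1 = 19: (m_7, d_7) = (m_1, d_1) = (17, 19), so from here the quotients repeat a_1, ..., a_6; the period length is 6.
So sqrt(308) = [17; (1, 1, 4, 1, 1, 34)] with period length k = 6.
k is even, so the fundamental solution of x^2 - 308y^2 = 1 is (p_{k-1}, q_{k-1}) = (p_5, q_5); compute convergents through index 5.
Convergents (p_i = a_i*p_{i-1} + p_{i-2}, q_i = a_i*q_{i-1} + q_{i-2} with p_{-2}=0, p_{-1}=1, q_{-2}=1, q_{-1}=0):
  i=0: a_0=17, p_0 = 17*1 + 0 = 17, q_0 = 17*0 + 1 = 1.
  i=1: a_1=1, p_1 = 1*17 + 1 = 18, q_1 = 1*1 + 0 = 1.
  i=2: a_2=1, p_2 = 1*18 + 17 = 35, q_2 = 1*1 + 1 = 2.
  i=3: a_3=4, p_3 = 4*35 + 18 = 158, q_3 = 4*2 + 1 = 9.
  i=4: a_4=1, p_4 = 1*158 + 35 = 193, q_4 = 1*9 + 2 = 11.
  i=5: a_5=1, p_5 = 1*193 + 158 = 351, q_5 = 1*11 + 9 = 20.
Check: 351^2 - 308*20^2 = 123201 - 123200 = 1, so (x, y) = (351, 20) solves the equation, and by the theorem it is the least positive solution.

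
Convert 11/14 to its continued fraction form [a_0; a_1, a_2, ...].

[0; 1, 3, 1, 2]

Run the Euclidean algorithm on 11 and 14; the successive quotients are the partial quotients a_0, a_1, ... (each step inverts the fractional part left over by the previous one):
  11 = 0*14 + 11, so a_0 = 0.
  14 = 1*11 + 3, so a_1 = 1.
  11 = 3*3 + 2, so a_2 = 3.
  3 = 1*2 + 1, so a_3 = 1.
  2 = 2*1 + 0, so a_4 = 2.
The remainder reaches 0 after 5 divisions, so the expansion has 5 partial quotients, read off in order.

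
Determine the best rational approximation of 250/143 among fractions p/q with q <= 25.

Expand x = 250/143 as a continued fraction with the Euclidean algorithm:
  250 = 1*143 + 107, so a_0 = 1.
  143 = 1*107 + 36, so a_1 = 1.
  107 = 2*36 + 35, so a_2 = 2.
  36 = 1*35 + 1, so a_3 = 1.
  35 = 35*1 + 0, so a_4 = 35.
so x = [1; 1, 2, 1, 35].
Convergents (p_i = a_i*p_{i-1} + p_{i-2}, q_i = a_i*q_{i-1} + q_{i-2} with p_{-2}=0, p_{-1}=1, q_{-2}=1, q_{-1}=0), until the denominator exceeds 25:
  i=0: a_0=1, p_0 = 1*1 + 0 = 1, q_0 = 1*0 + 1 = 1.
  i=1: a_1=1, p_1 = 1*1 + 1 = 2, q_1 = 1*1 + 0 = 1.
  i=2: a_2=2, p_2 = 2*2 + 1 = 5, q_2 = 2*1 + 1 = 3.
  i=3: a_3=1, p_3 = 1*5 + 2 = 7, q_3 = 1*3 + 1 = 4.
  i=4: a_4=35, p_4 = 35*7 + 5 = 250, q_4 = 35*4 + 3 = 143.
q_4 = 143 > 25, so the last convergent with denominator <= 25 is p_3/q_3 = 7/4.
The closest fraction with denominator <= 25 is either p_3/q_3 or the intermediate fraction (k*p_3 + p_2)/(k*q_3 + q_2) with the largest k >= 1 whose denominator stays <= 25; these approach x as k grows, and every other convergent or intermediate fraction in range is farther away.
Largest k: floor((25 - q_2)/q_3) = floor((25 - 3)/4) = 5.
That gives (5*7 + 5)/(5*4 + 3) = 40/23.
Compare the errors: |x - 7/4| = |250*4 - 7*143|/(143*4) = 1/572, and |x - 40/23| = |250*23 - 40*143|/(143*23) = 30/3289.
Cross-multiplying, 1*3289 = 3289 < 17160 = 30*572, so 1/572 is smaller: the convergent 7/4 is closer to x than 40/23.

7/4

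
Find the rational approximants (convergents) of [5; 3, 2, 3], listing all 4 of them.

Using the convergent recurrence p_i = a_i*p_{i-1} + p_{i-2}, q_i = a_i*q_{i-1} + q_{i-2} with p_{-2}=0, p_{-1}=1, q_{-2}=1, q_{-1}=0:
  i=0: a_0=5, p_0 = 5*1 + 0 = 5, q_0 = 5*0 + 1 = 1.
  i=1: a_1=3, p_1 = 3*5 + 1 = 16, q_1 = 3*1 + 0 = 3.
  i=2: a_2=2, p_2 = 2*16 + 5 = 37, q_2 = 2*3 + 1 = 7.
  i=3: a_3=3, p_3 = 3*37 + 16 = 127, q_3 = 3*7 + 3 = 24.

5/1, 16/3, 37/7, 127/24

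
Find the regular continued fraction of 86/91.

Run the Euclidean algorithm on 86 and 91; the successive quotients are the partial quotients a_0, a_1, ... (each step inverts the fractional part left over by the previous one):
  86 = 0*91 + 86, so a_0 = 0.
  91 = 1*86 + 5, so a_1 = 1.
  86 = 17*5 + 1, so a_2 = 17.
  5 = 5*1 + 0, so a_3 = 5.
The remainder reaches 0 after 4 divisions, so the expansion has 4 partial quotients, read off in order.

[0; 1, 17, 5]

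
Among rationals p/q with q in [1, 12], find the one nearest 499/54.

Expand x = 499/54 as a continued fraction with the Euclidean algorithm:
  499 = 9*54 + 13, so a_0 = 9.
  54 = 4*13 + 2, so a_1 = 4.
  13 = 6*2 + 1, so a_2 = 6.
  2 = 2*1 + 0, so a_3 = 2.
so x = [9; 4, 6, 2].
Convergents (p_i = a_i*p_{i-1} + p_{i-2}, q_i = a_i*q_{i-1} + q_{i-2} with p_{-2}=0, p_{-1}=1, q_{-2}=1, q_{-1}=0), until the denominator exceeds 12:
  i=0: a_0=9, p_0 = 9*1 + 0 = 9, q_0 = 9*0 + 1 = 1.
  i=1: a_1=4, p_1 = 4*9 + 1 = 37, q_1 = 4*1 + 0 = 4.
  i=2: a_2=6, p_2 = 6*37 + 9 = 231, q_2 = 6*4 + 1 = 25.
q_2 = 25 > 12, so the last convergent with denominator <= 12 is p_1/q_1 = 37/4.
The closest fraction with denominator <= 12 is either p_1/q_1 or the intermediate fraction (k*p_1 + p_0)/(k*q_1 + q_0) with the largest k >= 1 whose denominator stays <= 12; these approach x as k grows, and every other convergent or intermediate fraction in range is farther away.
Largest k: floor((12 - q_0)/q_1) = floor((12 - 1)/4) = 2.
That gives (2*37 + 9)/(2*4 + 1) = 83/9.
Compare the errors: |x - 37/4| = |499*4 - 37*54|/(54*4) = 2/216, and |x - 83/9| = |499*9 - 83*54|/(54*9) = 9/486.
Cross-multiplying, 2*486 = 972 < 1944 = 9*216, so 2/216 is smaller: the convergent 37/4 is closer to x than 83/9.

37/4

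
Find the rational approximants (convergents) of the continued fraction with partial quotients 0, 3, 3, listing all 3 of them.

Using the convergent recurrence p_i = a_i*p_{i-1} + p_{i-2}, q_i = a_i*q_{i-1} + q_{i-2} with p_{-2}=0, p_{-1}=1, q_{-2}=1, q_{-1}=0:
  i=0: a_0=0, p_0 = 0*1 + 0 = 0, q_0 = 0*0 + 1 = 1.
  i=1: a_1=3, p_1 = 3*0 + 1 = 1, q_1 = 3*1 + 0 = 3.
  i=2: a_2=3, p_2 = 3*1 + 0 = 3, q_2 = 3*3 + 1 = 10.

0/1, 1/3, 3/10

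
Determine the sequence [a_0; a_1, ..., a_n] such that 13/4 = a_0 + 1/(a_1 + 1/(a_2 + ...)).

[3; 4]

Run the Euclidean algorithm on 13 and 4; the successive quotients are the partial quotients a_0, a_1, ... (each step inverts the fractional part left over by the previous one):
  13 = 3*4 + 1, so a_0 = 3.
  4 = 4*1 + 0, so a_1 = 4.
The remainder reaches 0 after 2 divisions, so the expansion has 2 partial quotients, read off in order.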